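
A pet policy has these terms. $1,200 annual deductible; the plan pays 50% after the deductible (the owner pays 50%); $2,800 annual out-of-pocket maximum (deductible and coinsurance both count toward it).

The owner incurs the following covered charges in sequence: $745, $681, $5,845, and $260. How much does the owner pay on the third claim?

$1,487

Claim 1 — $745: fully absorbed by the deductible. Cost to owner: $745. OOP to date $745.
Claim 2 — $681: $455 finishes the deductible; $226 goes to coinsurance; owner's 50% is $113. Owner owes $568 (running OOP $1,313).
Claim 3 — $5,845: 50% coinsurance on $5,845 = $2,922.50. That would push OOP to $4,235.50, over the $2,800 cap, so owner pays $2,800 − $1,313 = $1,487.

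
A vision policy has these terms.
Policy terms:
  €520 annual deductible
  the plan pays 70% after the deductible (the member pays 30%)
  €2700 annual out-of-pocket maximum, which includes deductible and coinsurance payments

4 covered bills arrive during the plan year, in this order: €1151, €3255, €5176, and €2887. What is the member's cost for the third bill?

€1014.20

Bill 1, €1151: deductible takes €520, €631 remains; 30% of €631 = €189.30. Cost to member: €709.30. OOP to date €709.30.
Bill 2, €3255: deductible met; 30% of €3255 = €976.50. Cost to member: €976.50. OOP to date €1685.80.
Bill 3, €5176: deductible already satisfied, so member's share is 30% × €5176 = €1552.80. That would push OOP to €3238.60, over the €2700 cap, so member pays €2700 − €1685.80 = €1014.20.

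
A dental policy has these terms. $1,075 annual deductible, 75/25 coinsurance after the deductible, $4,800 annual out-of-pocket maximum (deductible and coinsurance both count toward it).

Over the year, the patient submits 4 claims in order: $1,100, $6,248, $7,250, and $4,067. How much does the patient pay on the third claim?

$1,812.50

Claim 1 ($1,100): $1,075 finishes the deductible; $25 goes to coinsurance; 25% of $25 = $6.25. Cost to patient: $1,081.25. OOP to date $1,081.25.
Claim 2 ($6,248): deductible already satisfied, so patient's share is 25% × $6,248 = $1,562. Cost to patient: $1,562. OOP to date $2,643.25.
Claim 3 ($7,250): deductible met; 25% of $7,250 = $1,812.50. Cost to patient: $1,812.50. OOP to date $4,455.75.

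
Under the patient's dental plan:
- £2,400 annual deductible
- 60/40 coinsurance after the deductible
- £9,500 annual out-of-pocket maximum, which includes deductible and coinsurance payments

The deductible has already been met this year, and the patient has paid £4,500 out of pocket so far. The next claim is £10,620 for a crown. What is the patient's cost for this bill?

With the deductible met, the entire £10,620 is subject to coinsurance.
40% of £10,620 = £4,248 falls to the patient.
Total out-of-pocket so far would be £4,500 + £4,248 = £8,748, below the £9,500 cap — no reduction.

£4,248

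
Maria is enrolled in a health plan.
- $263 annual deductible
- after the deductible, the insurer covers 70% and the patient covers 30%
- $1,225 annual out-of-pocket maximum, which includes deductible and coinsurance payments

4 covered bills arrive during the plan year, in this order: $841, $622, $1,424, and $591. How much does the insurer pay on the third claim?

Claim 1 ($841): deductible takes $263, $578 remains; coinsurance $578 × 30% = $173.40. Patient pays $436.40; OOP now $436.40. Insurer: $841 − $436.40 = $404.60.
Claim 2 ($622): deductible met; 30% of $622 = $186.60. Patient owes $186.60 (running OOP $623). Plan pays $622 − $186.60 = $435.40.
Claim 3 ($1,424): deductible already satisfied, so patient's share is 30% × $1,424 = $427.20. Cost to patient: $427.20. OOP to date $1,050.20. Insurer: $1,424 − $427.20 = $996.80.

$996.80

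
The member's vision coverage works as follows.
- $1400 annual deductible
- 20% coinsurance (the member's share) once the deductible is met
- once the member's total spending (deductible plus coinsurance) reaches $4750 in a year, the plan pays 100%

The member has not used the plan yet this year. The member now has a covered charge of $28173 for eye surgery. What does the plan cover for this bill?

The full $1400 deductible is still open; $1400 of this bill applies to it.
After the $1400 deductible portion, $28173 − $1400 = $26773 is subject to coinsurance.
Member's 20% share of $26773 is $5354.60.
Member responsibility before any cap: $1400 + $5354.60 = $6754.60.
That would bring total out-of-pocket to $6754.60, past the $4750 cap. The member is capped at $4750 − $0 = $4750 on this claim.
The insurer covers the remainder: $28173 − $4750 = $23423.

$23423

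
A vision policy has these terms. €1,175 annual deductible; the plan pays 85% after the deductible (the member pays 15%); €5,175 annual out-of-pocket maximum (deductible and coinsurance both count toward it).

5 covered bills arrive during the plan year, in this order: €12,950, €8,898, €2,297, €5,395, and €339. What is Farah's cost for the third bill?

#1 (€12,950): €1,175 finishes the deductible; €11,775 goes to coinsurance; member's 15% is €1,766.25. Member pays €2,941.25; OOP now €2,941.25.
#2 (€8,898): deductible met; 15% of €8,898 = €1,334.70. Member owes €1,334.70 (running OOP €4,275.95).
#3 (€2,297): 15% coinsurance on €2,297 = €344.55. Member owes €344.55 (running OOP €4,620.50).

€344.55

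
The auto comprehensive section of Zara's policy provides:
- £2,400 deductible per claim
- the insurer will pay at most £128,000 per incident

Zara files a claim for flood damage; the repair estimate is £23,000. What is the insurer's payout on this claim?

£20,600

Subtract the deductible: £23,000 − £2,400 = £20,600.
£20,600 is within the £128,000 limit, so the insurer pays £20,600.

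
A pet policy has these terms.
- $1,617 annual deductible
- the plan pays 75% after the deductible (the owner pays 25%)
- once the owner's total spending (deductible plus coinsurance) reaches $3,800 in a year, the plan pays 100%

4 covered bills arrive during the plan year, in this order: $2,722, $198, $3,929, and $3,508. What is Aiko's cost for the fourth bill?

$875

#1 ($2,722): $1,617 finishes the deductible; $1,105 goes to coinsurance; owner's 25% is $276.25. Cost to owner: $1,893.25. OOP to date $1,893.25.
#2 ($198): deductible met; 25% of $198 = $49.50. Cost to owner: $49.50. OOP to date $1,942.75.
#3 ($3,929): deductible met; 25% of $3,929 = $982.25. Owner pays $982.25; OOP now $2,925.
#4 ($3,508): deductible already satisfied, so owner's share is 25% × $3,508 = $877. Adding that to $2,925 gives $3,802, past the $3,800 cap; owner pays only $3,800 − $2,925 = $875.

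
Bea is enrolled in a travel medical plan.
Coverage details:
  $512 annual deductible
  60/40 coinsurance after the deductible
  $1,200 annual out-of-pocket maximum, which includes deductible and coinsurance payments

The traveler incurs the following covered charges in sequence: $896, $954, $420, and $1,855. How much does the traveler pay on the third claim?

$152.80

Claim 1 ($896): $512 finishes the deductible; $384 goes to coinsurance; coinsurance $384 × 40% = $153.60. Traveler owes $665.60 (running OOP $665.60).
Claim 2 ($954): deductible met; 40% of $954 = $381.60. Traveler owes $381.60 (running OOP $1,047.20).
Claim 3 ($420): 40% coinsurance on $420 = $168. That would push OOP to $1,215.20, over the $1,200 cap, so traveler pays $1,200 − $1,047.20 = $152.80.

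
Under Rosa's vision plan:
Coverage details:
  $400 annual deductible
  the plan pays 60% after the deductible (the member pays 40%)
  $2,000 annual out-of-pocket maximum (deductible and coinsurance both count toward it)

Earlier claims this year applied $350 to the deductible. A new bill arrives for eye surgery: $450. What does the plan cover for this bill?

$240

Remaining deductible: $400 − $350 = $50.
The remaining $400 (= $450 − $50) moves to coinsurance.
Coinsurance: $400 × 40% = $160.
Member responsibility before any cap: $50 + $160 = $210.
Total out-of-pocket so far would be $350 + $210 = $560, below the $2,000 cap — no reduction.
The plan picks up $450 − $210 = $240.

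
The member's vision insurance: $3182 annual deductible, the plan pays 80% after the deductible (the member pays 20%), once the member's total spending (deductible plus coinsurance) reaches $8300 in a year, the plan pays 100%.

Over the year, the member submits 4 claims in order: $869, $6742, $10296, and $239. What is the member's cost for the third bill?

Claim 1 — $869: fully absorbed by the deductible. Member pays $869; OOP now $869.
Claim 2 — $6742: $2313 to deductible, leaving $4429; 20% of $4429 = $885.80. Member owes $3198.80 (running OOP $4067.80).
Claim 3 — $10296: 20% coinsurance on $10296 = $2059.20. Member pays $2059.20; OOP now $6127.

$2059.20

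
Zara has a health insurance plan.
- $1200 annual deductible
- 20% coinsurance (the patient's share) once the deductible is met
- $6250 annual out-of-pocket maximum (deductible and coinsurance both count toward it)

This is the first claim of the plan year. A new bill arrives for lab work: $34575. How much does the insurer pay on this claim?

$28325

Nothing has been paid toward the $1200 deductible, so the first $1200 of this charge is applied there.
After the $1200 deductible portion, $34575 − $1200 = $33375 is subject to coinsurance.
20% of $33375 = $6675 falls to the patient.
That puts the patient's cost at $1200 + $6675 = $7875 before any cap.
Year-to-date out-of-pocket would reach $0 + $7875 = $7875, above the $6250 maximum, so the patient pays only $6250 − $0 = $6250.
The plan picks up $34575 − $6250 = $28325.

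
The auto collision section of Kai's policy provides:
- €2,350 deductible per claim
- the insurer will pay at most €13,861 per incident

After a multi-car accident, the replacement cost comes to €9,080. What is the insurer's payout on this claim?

€6,730

Less the €2,350 deductible: €9,080 − €2,350 = €6,730.
€6,730 is within the €13,861 limit, so the insurer pays €6,730.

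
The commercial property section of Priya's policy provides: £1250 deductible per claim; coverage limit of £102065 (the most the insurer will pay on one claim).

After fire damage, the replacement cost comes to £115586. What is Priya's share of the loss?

£13521

After the deductible, £115586 − £1250 = £114336 remains.
£114336 exceeds the £102065 limit, so the insurer pays the limit: £102065.
Business's share is the uncovered remainder: £115586 − £102065 = £13521.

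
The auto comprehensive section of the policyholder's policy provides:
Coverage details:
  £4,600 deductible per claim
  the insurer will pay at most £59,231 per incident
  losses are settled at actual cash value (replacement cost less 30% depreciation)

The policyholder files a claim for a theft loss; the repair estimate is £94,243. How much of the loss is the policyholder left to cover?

Depreciate 30%: the covered value is £94,243 × 0.7 = £65,970.10.
After the deductible, £65,970.10 − £4,600 = £61,370.10 remains.
Since £61,370.10 > £59,231, the payout is capped at £59,231.
Out of pocket: £94,243 − £59,231 = £35,012.

£35,012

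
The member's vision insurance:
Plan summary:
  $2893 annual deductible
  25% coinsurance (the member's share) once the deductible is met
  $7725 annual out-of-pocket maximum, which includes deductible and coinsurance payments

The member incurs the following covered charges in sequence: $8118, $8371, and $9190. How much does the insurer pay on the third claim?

$7757

Bill 1, $8118: deductible takes $2893, $5225 remains; 25% of $5225 = $1306.25. Member owes $4199.25 (running OOP $4199.25). Insurer: $8118 − $4199.25 = $3918.75.
Bill 2, $8371: deductible met; 25% of $8371 = $2092.75. Member pays $2092.75; OOP now $6292. Plan pays $8371 − $2092.75 = $6278.25.
Bill 3, $9190: 25% coinsurance on $9190 = $2297.50. Adding that to $6292 gives $8589.50, past the $7725 cap; member pays only $7725 − $6292 = $1433. Plan pays $9190 − $1433 = $7757.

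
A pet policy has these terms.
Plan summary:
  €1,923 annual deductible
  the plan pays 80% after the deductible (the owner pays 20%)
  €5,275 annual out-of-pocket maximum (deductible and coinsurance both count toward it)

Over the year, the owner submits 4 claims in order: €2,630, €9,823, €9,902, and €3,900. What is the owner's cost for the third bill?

Claim 1 (€2,630): deductible takes €1,923, €707 remains; owner's 20% is €141.40. Owner pays €2,064.40; OOP now €2,064.40.
Claim 2 (€9,823): 20% coinsurance on €9,823 = €1,964.60. Owner pays €1,964.60; OOP now €4,029.
Claim 3 (€9,902): deductible met; 20% of €9,902 = €1,980.40. Adding that to €4,029 gives €6,009.40, past the €5,275 cap; owner pays only €5,275 − €4,029 = €1,246.

€1,246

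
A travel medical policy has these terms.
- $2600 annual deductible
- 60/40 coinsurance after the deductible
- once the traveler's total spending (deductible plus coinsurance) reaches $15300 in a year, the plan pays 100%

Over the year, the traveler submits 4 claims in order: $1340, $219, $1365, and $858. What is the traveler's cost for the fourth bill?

$343.20

Claim 1 ($1340): fully absorbed by the deductible. Traveler owes $1340 (running OOP $1340).
Claim 2 ($219): entire amount goes to the deductible. Traveler owes $219 (running OOP $1559).
Claim 3 ($1365): deductible takes $1041, $324 remains; traveler's 40% is $129.60. Cost to traveler: $1170.60. OOP to date $2729.60.
Claim 4 ($858): 40% coinsurance on $858 = $343.20. Cost to traveler: $343.20. OOP to date $3072.80.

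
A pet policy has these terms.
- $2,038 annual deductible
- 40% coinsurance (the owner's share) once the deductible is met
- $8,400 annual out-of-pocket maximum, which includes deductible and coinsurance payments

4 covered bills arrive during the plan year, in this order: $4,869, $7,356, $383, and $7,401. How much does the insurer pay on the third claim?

Claim 1 — $4,869: deductible takes $2,038, $2,831 remains; owner's 40% is $1,132.40. Owner pays $3,170.40; OOP now $3,170.40. Insurer: $4,869 − $3,170.40 = $1,698.60.
Claim 2 — $7,356: deductible already satisfied, so owner's share is 40% × $7,356 = $2,942.40. Owner pays $2,942.40; OOP now $6,112.80. Plan pays $7,356 − $2,942.40 = $4,413.60.
Claim 3 — $383: deductible met; 40% of $383 = $153.20. Owner pays $153.20; OOP now $6,266. Plan pays $383 − $153.20 = $229.80.

$229.80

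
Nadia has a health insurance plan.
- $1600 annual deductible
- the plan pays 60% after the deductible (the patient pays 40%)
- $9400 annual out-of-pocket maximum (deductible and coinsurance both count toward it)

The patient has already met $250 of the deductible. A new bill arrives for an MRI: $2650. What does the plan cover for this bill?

$780

$250 of the $1600 deductible is already met, leaving $1350.
The remaining $1300 (= $2650 − $1350) moves to coinsurance.
Coinsurance: $1300 × 40% = $520.
So the patient owes $1350 + $520 = $1870 before any cap.
Cumulative spending $250 + $1870 = $2120 stays under the $9400 maximum.
The plan picks up $2650 − $1870 = $780.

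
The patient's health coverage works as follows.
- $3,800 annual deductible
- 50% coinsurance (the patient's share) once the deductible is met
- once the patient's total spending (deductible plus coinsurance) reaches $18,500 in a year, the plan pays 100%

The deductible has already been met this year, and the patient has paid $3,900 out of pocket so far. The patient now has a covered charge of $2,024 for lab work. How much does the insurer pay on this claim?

With the deductible met, the entire $2,024 is subject to coinsurance.
50% of $2,024 = $1,012 falls to the patient.
Total out-of-pocket so far would be $3,900 + $1,012 = $4,912, below the $18,500 cap — no reduction.
Insurer pays the balance: $2,024 − $1,012 = $1,012.

$1,012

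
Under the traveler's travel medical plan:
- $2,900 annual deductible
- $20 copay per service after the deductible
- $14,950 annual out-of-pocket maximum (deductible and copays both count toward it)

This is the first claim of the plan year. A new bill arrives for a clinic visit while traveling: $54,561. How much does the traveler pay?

Nothing has been paid toward the $2,900 deductible, so the first $2,900 of this charge is applied there.
That leaves $54,561 − $2,900 = $51,661 for the copay.
Copay on this service: $20.
So the traveler owes $2,900 + $20 = $2,920 before any cap.
Year-to-date out-of-pocket becomes $0 + $2,920 = $2,920, still under the $14,950 maximum, so no cap applies.

$2,920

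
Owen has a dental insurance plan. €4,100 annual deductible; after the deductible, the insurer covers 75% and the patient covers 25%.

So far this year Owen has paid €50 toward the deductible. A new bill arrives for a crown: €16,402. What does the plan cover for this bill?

Deductible still to meet: €4,100 − €50 = €4,050.
That leaves €16,402 − €4,050 = €12,352 for coinsurance.
Patient's 25% share of €12,352 is €3,088.
That puts the patient's cost at €4,050 + €3,088 = €7,138.
The insurer covers the remainder: €16,402 − €7,138 = €9,264.

€9,264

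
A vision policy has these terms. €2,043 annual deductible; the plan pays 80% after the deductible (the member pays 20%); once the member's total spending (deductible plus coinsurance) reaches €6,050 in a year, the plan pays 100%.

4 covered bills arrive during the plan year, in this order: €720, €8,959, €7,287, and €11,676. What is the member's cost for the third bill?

Bill 1, €720: fully absorbed by the deductible. Cost to member: €720. OOP to date €720.
Bill 2, €8,959: deductible takes €1,323, €7,636 remains; 20% of €7,636 = €1,527.20. Member pays €2,850.20; OOP now €3,570.20.
Bill 3, €7,287: 20% coinsurance on €7,287 = €1,457.40. Member pays €1,457.40; OOP now €5,027.60.

€1,457.40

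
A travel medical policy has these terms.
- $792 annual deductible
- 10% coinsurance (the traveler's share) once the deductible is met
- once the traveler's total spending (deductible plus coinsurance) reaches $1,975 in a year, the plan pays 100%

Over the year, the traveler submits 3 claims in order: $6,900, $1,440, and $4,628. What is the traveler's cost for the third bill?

#1 ($6,900): $792 to deductible, leaving $6,108; traveler's 10% is $610.80. Traveler pays $1,402.80; OOP now $1,402.80.
#2 ($1,440): deductible already satisfied, so traveler's share is 10% × $1,440 = $144. Traveler pays $144; OOP now $1,546.80.
#3 ($4,628): 10% coinsurance on $4,628 = $462.80. Adding that to $1,546.80 gives $2,009.60, past the $1,975 cap; traveler pays only $1,975 − $1,546.80 = $428.20.

$428.20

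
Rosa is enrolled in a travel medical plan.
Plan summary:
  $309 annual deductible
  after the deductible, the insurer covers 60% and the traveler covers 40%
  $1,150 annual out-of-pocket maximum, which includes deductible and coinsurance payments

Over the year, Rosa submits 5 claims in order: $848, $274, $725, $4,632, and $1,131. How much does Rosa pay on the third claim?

$290

#1 ($848): $309 to deductible, leaving $539; 40% of $539 = $215.60. Traveler owes $524.60 (running OOP $524.60).
#2 ($274): deductible already satisfied, so traveler's share is 40% × $274 = $109.60. Cost to traveler: $109.60. OOP to date $634.20.
#3 ($725): deductible met; 40% of $725 = $290. Traveler owes $290 (running OOP $924.20).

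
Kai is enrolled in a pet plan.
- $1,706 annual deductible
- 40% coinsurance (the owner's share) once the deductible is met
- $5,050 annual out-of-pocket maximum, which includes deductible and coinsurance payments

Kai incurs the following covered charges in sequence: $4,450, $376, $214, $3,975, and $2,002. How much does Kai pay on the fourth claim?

#1 ($4,450): deductible takes $1,706, $2,744 remains; 40% of $2,744 = $1,097.60. Cost to owner: $2,803.60. OOP to date $2,803.60.
#2 ($376): deductible met; 40% of $376 = $150.40. Owner pays $150.40; OOP now $2,954.
#3 ($214): deductible already satisfied, so owner's share is 40% × $214 = $85.60. Cost to owner: $85.60. OOP to date $3,039.60.
#4 ($3,975): 40% coinsurance on $3,975 = $1,590. Owner pays $1,590; OOP now $4,629.60.

$1,590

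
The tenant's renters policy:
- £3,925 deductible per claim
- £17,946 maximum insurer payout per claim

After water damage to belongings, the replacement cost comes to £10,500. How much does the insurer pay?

£6,575

Less the £3,925 deductible: £10,500 − £3,925 = £6,575.
That's under the £17,946 cap, so the insurer reimburses the full £6,575.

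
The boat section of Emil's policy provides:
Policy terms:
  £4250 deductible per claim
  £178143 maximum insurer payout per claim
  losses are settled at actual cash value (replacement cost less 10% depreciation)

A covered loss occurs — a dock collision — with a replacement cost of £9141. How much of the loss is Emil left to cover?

At 10% depreciation, ACV = £9141 − £914.10 = £8226.90.
Subtract the deductible: £8226.90 − £4250 = £3976.90.
That's under the £178143 cap, so the insurer reimburses the full £3976.90.
The owner bears the rest of the original loss: £9141 − £3976.90 = £5164.10.

£5164.10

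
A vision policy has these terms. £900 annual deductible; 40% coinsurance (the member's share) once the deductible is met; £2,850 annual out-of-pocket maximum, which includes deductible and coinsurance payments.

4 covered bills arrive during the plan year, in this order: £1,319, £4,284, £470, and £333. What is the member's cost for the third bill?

£68.80

Bill 1, £1,319: deductible takes £900, £419 remains; member's 40% is £167.60. Member owes £1,067.60 (running OOP £1,067.60).
Bill 2, £4,284: deductible met; 40% of £4,284 = £1,713.60. Cost to member: £1,713.60. OOP to date £2,781.20.
Bill 3, £470: 40% coinsurance on £470 = £188. Adding that to £2,781.20 gives £2,969.20, past the £2,850 cap; member pays only £2,850 − £2,781.20 = £68.80.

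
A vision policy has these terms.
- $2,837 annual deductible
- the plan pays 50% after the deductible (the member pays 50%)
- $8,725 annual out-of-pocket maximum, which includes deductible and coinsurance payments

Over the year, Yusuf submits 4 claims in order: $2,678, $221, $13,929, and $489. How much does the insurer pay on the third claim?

$8,072

Claim 1 ($2,678): fully absorbed by the deductible. Member owes $2,678 (running OOP $2,678). Insurer: $2,678 − $2,678 = $0.
Claim 2 ($221): $159 finishes the deductible; $62 goes to coinsurance; coinsurance $62 × 50% = $31. Member pays $190; OOP now $2,868. Plan pays $221 − $190 = $31.
Claim 3 ($13,929): deductible already satisfied, so member's share is 50% × $13,929 = $6,964.50. That would push OOP to $9,832.50, over the $8,725 cap, so member pays $8,725 − $2,868 = $5,857. Plan pays $13,929 − $5,857 = $8,072.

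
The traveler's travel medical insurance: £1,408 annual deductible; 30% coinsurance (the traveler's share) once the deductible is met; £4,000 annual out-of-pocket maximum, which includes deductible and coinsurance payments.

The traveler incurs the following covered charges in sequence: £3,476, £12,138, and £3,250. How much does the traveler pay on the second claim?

£1,971.60

Bill 1, £3,476: deductible takes £1,408, £2,068 remains; 30% of £2,068 = £620.40. Traveler pays £2,028.40; OOP now £2,028.40.
Bill 2, £12,138: 30% coinsurance on £12,138 = £3,641.40. Adding that to £2,028.40 gives £5,669.80, past the £4,000 cap; traveler pays only £4,000 − £2,028.40 = £1,971.60.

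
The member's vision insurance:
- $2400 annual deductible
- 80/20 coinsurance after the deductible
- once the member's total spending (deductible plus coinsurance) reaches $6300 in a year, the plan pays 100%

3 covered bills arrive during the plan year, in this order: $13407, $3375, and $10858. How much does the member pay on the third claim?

$1023.60

#1 ($13407): $2400 finishes the deductible; $11007 goes to coinsurance; 20% of $11007 = $2201.40. Member pays $4601.40; OOP now $4601.40.
#2 ($3375): deductible already satisfied, so member's share is 20% × $3375 = $675. Member owes $675 (running OOP $5276.40).
#3 ($10858): 20% coinsurance on $10858 = $2171.60. Adding that to $5276.40 gives $7448, past the $6300 cap; member pays only $6300 − $5276.40 = $1023.60.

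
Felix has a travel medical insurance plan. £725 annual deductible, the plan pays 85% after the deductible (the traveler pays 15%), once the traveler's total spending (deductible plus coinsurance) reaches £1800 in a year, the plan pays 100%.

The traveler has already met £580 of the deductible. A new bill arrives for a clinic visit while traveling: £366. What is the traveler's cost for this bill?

£178.15

Deductible still to meet: £725 − £580 = £145.
After the £145 deductible portion, £366 − £145 = £221 is subject to coinsurance.
15% of £221 = £33.15 falls to the traveler.
So the traveler owes £145 + £33.15 = £178.15 before any cap.
Total out-of-pocket so far would be £580 + £178.15 = £758.15, below the £1800 cap — no reduction.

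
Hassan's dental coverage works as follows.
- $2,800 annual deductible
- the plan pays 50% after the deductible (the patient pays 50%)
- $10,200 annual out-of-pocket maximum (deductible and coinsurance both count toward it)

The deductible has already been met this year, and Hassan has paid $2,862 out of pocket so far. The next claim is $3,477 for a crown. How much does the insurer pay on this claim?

With the deductible met, the entire $3,477 is subject to coinsurance.
Patient's 50% share of $3,477 is $1,738.50.
Year-to-date out-of-pocket becomes $2,862 + $1,738.50 = $4,600.50, still under the $10,200 maximum, so no cap applies.
The plan picks up $3,477 − $1,738.50 = $1,738.50.

$1,738.50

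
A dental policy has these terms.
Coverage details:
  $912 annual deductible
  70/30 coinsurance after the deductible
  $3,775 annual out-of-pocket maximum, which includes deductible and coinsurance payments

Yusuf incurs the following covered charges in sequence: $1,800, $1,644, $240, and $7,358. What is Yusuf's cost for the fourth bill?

Claim 1 — $1,800: deductible takes $912, $888 remains; coinsurance $888 × 30% = $266.40. Patient owes $1,178.40 (running OOP $1,178.40).
Claim 2 — $1,644: deductible already satisfied, so patient's share is 30% × $1,644 = $493.20. Cost to patient: $493.20. OOP to date $1,671.60.
Claim 3 — $240: deductible met; 30% of $240 = $72. Patient owes $72 (running OOP $1,743.60).
Claim 4 — $7,358: 30% coinsurance on $7,358 = $2,207.40. OOP would hit $3,951 > $3,775, so the cap limits the patient to $3,775 − $1,743.60 = $2,031.40.

$2,031.40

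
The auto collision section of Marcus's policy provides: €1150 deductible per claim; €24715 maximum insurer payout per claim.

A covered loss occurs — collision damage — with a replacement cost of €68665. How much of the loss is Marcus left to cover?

After the deductible, €68665 − €1150 = €67515 remains.
The €24715 per-incident cap binds; insurer pays €24715.
Driver's share is the uncovered remainder: €68665 − €24715 = €43950.

€43950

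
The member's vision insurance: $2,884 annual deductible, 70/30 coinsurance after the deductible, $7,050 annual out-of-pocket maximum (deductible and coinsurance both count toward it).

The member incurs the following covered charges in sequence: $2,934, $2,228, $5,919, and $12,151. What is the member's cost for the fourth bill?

$1,706.90

Claim 1 ($2,934): deductible takes $2,884, $50 remains; 30% of $50 = $15. Member pays $2,899; OOP now $2,899.
Claim 2 ($2,228): 30% coinsurance on $2,228 = $668.40. Member pays $668.40; OOP now $3,567.40.
Claim 3 ($5,919): deductible met; 30% of $5,919 = $1,775.70. Member pays $1,775.70; OOP now $5,343.10.
Claim 4 ($12,151): deductible met; 30% of $12,151 = $3,645.30. OOP would hit $8,988.40 > $7,050, so the cap limits the member to $7,050 − $5,343.10 = $1,706.90.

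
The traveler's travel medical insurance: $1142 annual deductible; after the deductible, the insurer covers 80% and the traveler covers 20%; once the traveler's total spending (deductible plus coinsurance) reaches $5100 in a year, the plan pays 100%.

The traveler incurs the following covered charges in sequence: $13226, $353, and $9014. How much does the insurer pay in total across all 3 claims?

$17493

Bill 1, $13226: deductible takes $1142, $12084 remains; traveler's 20% is $2416.80. Cost to traveler: $3558.80. OOP to date $3558.80. Insurer: $13226 − $3558.80 = $9667.20.
Bill 2, $353: deductible met; 20% of $353 = $70.60. Cost to traveler: $70.60. OOP to date $3629.40. Plan pays $353 − $70.60 = $282.40.
Bill 3, $9014: deductible met; 20% of $9014 = $1802.80. Adding that to $3629.40 gives $5432.20, past the $5100 cap; traveler pays only $5100 − $3629.40 = $1470.60. Insurer: $9014 − $1470.60 = $7543.40.
Insurer total: $9667.20 + $282.40 + $7543.40 = $17493.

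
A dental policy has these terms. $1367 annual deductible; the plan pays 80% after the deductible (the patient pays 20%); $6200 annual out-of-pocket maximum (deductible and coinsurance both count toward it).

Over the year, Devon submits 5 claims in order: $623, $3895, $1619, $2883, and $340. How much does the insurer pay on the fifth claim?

$272

Claim 1 — $623: fully absorbed by the deductible. Patient owes $623 (running OOP $623). Insurer: $623 − $623 = $0.
Claim 2 — $3895: deductible takes $744, $3151 remains; coinsurance $3151 × 20% = $630.20. Patient owes $1374.20 (running OOP $1997.20). Insurer: $3895 − $1374.20 = $2520.80.
Claim 3 — $1619: deductible met; 20% of $1619 = $323.80. Patient owes $323.80 (running OOP $2321). Insurer: $1619 − $323.80 = $1295.20.
Claim 4 — $2883: 20% coinsurance on $2883 = $576.60. Patient owes $576.60 (running OOP $2897.60). Plan pays $2883 − $576.60 = $2306.40.
Claim 5 — $340: 20% coinsurance on $340 = $68. Patient pays $68; OOP now $2965.60. Plan pays $340 − $68 = $272.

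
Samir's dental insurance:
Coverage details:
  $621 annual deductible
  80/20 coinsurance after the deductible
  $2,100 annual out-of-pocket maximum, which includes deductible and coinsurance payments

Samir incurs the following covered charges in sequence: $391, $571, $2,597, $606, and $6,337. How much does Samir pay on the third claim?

Bill 1, $391: entire amount goes to the deductible. Patient pays $391; OOP now $391.
Bill 2, $571: $230 to deductible, leaving $341; 20% of $341 = $68.20. Patient owes $298.20 (running OOP $689.20).
Bill 3, $2,597: deductible met; 20% of $2,597 = $519.40. Patient pays $519.40; OOP now $1,208.60.

$519.40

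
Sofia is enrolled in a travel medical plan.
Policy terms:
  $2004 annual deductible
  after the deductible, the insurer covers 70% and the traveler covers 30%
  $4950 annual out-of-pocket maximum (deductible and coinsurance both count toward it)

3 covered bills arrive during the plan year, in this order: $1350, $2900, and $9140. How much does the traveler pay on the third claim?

Claim 1 ($1350): entire amount goes to the deductible. Traveler owes $1350 (running OOP $1350).
Claim 2 ($2900): $654 to deductible, leaving $2246; coinsurance $2246 × 30% = $673.80. Traveler pays $1327.80; OOP now $2677.80.
Claim 3 ($9140): deductible met; 30% of $9140 = $2742. OOP would hit $5419.80 > $4950, so the cap limits the traveler to $4950 − $2677.80 = $2272.20.

$2272.20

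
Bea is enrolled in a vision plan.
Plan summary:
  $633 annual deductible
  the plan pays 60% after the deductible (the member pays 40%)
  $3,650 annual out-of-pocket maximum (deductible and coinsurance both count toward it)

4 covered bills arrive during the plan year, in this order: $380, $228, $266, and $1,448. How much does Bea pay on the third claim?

$121.40

Claim 1 ($380): all of it applies to the deductible. Cost to member: $380. OOP to date $380.
Claim 2 ($228): fully absorbed by the deductible. Cost to member: $228. OOP to date $608.
Claim 3 ($266): $25 to deductible, leaving $241; coinsurance $241 × 40% = $96.40. Member pays $121.40; OOP now $729.40.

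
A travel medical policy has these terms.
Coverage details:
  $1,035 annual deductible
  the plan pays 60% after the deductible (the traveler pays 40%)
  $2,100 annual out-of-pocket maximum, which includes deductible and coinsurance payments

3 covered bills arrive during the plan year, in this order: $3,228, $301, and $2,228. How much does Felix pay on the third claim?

$67.40

#1 ($3,228): $1,035 to deductible, leaving $2,193; traveler's 40% is $877.20. Traveler pays $1,912.20; OOP now $1,912.20.
#2 ($301): deductible met; 40% of $301 = $120.40. Traveler pays $120.40; OOP now $2,032.60.
#3 ($2,228): 40% coinsurance on $2,228 = $891.20. Adding that to $2,032.60 gives $2,923.80, past the $2,100 cap; traveler pays only $2,100 − $2,032.60 = $67.40.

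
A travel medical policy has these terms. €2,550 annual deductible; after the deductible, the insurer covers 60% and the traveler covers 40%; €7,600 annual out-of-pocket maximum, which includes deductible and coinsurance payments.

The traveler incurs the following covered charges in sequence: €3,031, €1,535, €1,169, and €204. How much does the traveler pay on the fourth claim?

€81.60

Bill 1, €3,031: deductible takes €2,550, €481 remains; 40% of €481 = €192.40. Traveler pays €2,742.40; OOP now €2,742.40.
Bill 2, €1,535: 40% coinsurance on €1,535 = €614. Traveler pays €614; OOP now €3,356.40.
Bill 3, €1,169: deductible already satisfied, so traveler's share is 40% × €1,169 = €467.60. Traveler pays €467.60; OOP now €3,824.
Bill 4, €204: deductible already satisfied, so traveler's share is 40% × €204 = €81.60. Traveler pays €81.60; OOP now €3,905.60.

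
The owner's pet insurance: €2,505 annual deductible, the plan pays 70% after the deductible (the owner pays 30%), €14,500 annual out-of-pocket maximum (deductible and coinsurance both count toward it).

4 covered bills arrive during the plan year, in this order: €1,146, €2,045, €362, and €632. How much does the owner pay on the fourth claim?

Bill 1, €1,146: fully absorbed by the deductible. Owner pays €1,146; OOP now €1,146.
Bill 2, €2,045: €1,359 to deductible, leaving €686; coinsurance €686 × 30% = €205.80. Owner pays €1,564.80; OOP now €2,710.80.
Bill 3, €362: deductible already satisfied, so owner's share is 30% × €362 = €108.60. Owner pays €108.60; OOP now €2,819.40.
Bill 4, €632: deductible met; 30% of €632 = €189.60. Owner owes €189.60 (running OOP €3,009).

€189.60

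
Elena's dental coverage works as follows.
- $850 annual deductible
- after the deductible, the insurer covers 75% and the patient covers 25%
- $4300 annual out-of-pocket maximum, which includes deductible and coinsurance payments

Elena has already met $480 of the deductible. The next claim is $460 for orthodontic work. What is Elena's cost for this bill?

$392.50

Remaining deductible: $850 − $480 = $370.
That leaves $460 − $370 = $90 for coinsurance.
Patient's 25% share of $90 is $22.50.
So the patient owes $370 + $22.50 = $392.50 before any cap.
Year-to-date out-of-pocket becomes $480 + $392.50 = $872.50, still under the $4300 maximum, so no cap applies.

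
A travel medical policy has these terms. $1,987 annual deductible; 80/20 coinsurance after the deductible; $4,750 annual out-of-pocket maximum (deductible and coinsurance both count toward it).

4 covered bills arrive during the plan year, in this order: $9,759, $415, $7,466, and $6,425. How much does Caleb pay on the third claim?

Claim 1 ($9,759): deductible takes $1,987, $7,772 remains; coinsurance $7,772 × 20% = $1,554.40. Traveler owes $3,541.40 (running OOP $3,541.40).
Claim 2 ($415): deductible met; 20% of $415 = $83. Traveler owes $83 (running OOP $3,624.40).
Claim 3 ($7,466): deductible already satisfied, so traveler's share is 20% × $7,466 = $1,493.20. That would push OOP to $5,117.60, over the $4,750 cap, so traveler pays $4,750 − $3,624.40 = $1,125.60.

$1,125.60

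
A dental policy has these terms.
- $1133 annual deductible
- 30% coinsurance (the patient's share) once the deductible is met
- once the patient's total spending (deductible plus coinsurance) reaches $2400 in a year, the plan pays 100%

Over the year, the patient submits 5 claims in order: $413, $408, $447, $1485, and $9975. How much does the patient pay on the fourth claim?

$445.50

Bill 1, $413: all of it applies to the deductible. Cost to patient: $413. OOP to date $413.
Bill 2, $408: entire amount goes to the deductible. Patient owes $408 (running OOP $821).
Bill 3, $447: $312 finishes the deductible; $135 goes to coinsurance; patient's 30% is $40.50. Patient pays $352.50; OOP now $1173.50.
Bill 4, $1485: deductible already satisfied, so patient's share is 30% × $1485 = $445.50. Cost to patient: $445.50. OOP to date $1619.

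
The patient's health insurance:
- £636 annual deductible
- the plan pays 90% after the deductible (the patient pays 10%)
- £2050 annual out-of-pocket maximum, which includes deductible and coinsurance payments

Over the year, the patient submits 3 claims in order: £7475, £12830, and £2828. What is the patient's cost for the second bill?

Claim 1 — £7475: deductible takes £636, £6839 remains; patient's 10% is £683.90. Cost to patient: £1319.90. OOP to date £1319.90.
Claim 2 — £12830: deductible met; 10% of £12830 = £1283. That would push OOP to £2602.90, over the £2050 cap, so patient pays £2050 − £1319.90 = £730.10.

£730.10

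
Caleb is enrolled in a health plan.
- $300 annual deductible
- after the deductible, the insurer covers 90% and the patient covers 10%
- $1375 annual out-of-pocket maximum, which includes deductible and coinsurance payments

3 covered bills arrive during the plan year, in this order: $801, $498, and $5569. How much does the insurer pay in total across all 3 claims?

$5911.20

Bill 1, $801: $300 to deductible, leaving $501; 10% of $501 = $50.10. Patient pays $350.10; OOP now $350.10. Insurer: $801 − $350.10 = $450.90.
Bill 2, $498: deductible already satisfied, so patient's share is 10% × $498 = $49.80. Patient owes $49.80 (running OOP $399.90). Plan pays $498 − $49.80 = $448.20.
Bill 3, $5569: 10% coinsurance on $5569 = $556.90. Patient owes $556.90 (running OOP $956.80). Insurer: $5569 − $556.90 = $5012.10.
Insurer total: $450.90 + $448.20 + $5012.10 = $5911.20.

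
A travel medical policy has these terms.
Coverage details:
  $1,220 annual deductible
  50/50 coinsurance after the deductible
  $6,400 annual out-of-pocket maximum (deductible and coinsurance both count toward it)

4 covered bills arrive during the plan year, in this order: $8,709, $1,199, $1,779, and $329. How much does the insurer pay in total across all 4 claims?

$5,616

Claim 1 ($8,709): $1,220 to deductible, leaving $7,489; 50% of $7,489 = $3,744.50. Traveler pays $4,964.50; OOP now $4,964.50. Plan pays $8,709 − $4,964.50 = $3,744.50.
Claim 2 ($1,199): deductible already satisfied, so traveler's share is 50% × $1,199 = $599.50. Traveler pays $599.50; OOP now $5,564. Insurer: $1,199 − $599.50 = $599.50.
Claim 3 ($1,779): deductible met; 50% of $1,779 = $889.50. That would push OOP to $6,453.50, over the $6,400 cap, so traveler pays $6,400 − $5,564 = $836. Insurer: $1,779 − $836 = $943.
Claim 4 ($329): 50% coinsurance on $329 = $164.50. OOP would hit $6,564.50 > $6,400, so the cap limits the traveler to $6,400 − $6,400 = $0. Insurer: $329 − $0 = $329.
Insurer total = bills − traveler's total = $12,016 − $6,400 = $5,616.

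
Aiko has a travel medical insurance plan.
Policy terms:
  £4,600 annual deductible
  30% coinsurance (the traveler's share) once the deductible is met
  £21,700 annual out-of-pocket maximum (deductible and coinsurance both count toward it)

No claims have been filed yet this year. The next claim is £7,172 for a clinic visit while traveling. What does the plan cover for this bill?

£1,800.40

The full £4,600 deductible is still open; £4,600 of this bill applies to it.
After the £4,600 deductible portion, £7,172 − £4,600 = £2,572 is subject to coinsurance.
Traveler's 30% share of £2,572 is £771.60.
That puts the traveler's cost at £4,600 + £771.60 = £5,371.60 before any cap.
Total out-of-pocket so far would be £0 + £5,371.60 = £5,371.60, below the £21,700 cap — no reduction.
The insurer covers the remainder: £7,172 − £5,371.60 = £1,800.40.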